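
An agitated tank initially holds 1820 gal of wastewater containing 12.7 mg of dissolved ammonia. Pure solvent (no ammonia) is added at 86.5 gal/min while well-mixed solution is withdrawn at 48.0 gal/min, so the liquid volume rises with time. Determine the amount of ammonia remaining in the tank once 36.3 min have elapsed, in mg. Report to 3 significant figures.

Total volume: dV/dt = Q_in − Q_out = 38.500 gal/min, so V(t) = 1820 + 38.500 t and V(36.3) = 3217.6 gal.
Species balance (pure solvent in): dm/dt = −Q_out · m/V(t).
dm/m = −Q_out dt/(V₀ + 38.500 t); integrating gives ln(m/m₀) = −(Q_out/(Q_in−Q_out)) ln(V/V₀).
m = m₀ (V₀/V)^(Q_out/(Q_in−Q_out)) = 12.7 × (1820/3217.6)^(1.2468) = 6.2415 mg.

6.24 mg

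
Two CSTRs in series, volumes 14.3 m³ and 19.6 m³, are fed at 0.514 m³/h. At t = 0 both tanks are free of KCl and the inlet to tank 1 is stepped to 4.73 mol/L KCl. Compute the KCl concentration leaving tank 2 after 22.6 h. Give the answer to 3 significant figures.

Time constants: τᵢ = Vᵢ/Q for each well-mixed tank.
τ₁ = 14.3/0.514 = 27.821 h; τ₂ = 19.6/0.514 = 38.132 h.
Solving the cascade with C₁(0)=C₂(0)=0 gives C₂(t) = C_in[1 − (τ₁ e^(−t/τ₁) − τ₂ e^(−t/τ₂))/(τ₁ − τ₂)].
At t = 22.6: e^(−t/τ₁) = 0.44382, e^(−t/τ₂) = 0.55285.
C₂ = 4.73·[1 − (27.821·0.44382 − 38.132·0.55285)/(-10.311)] = 4.73·0.15299 = 0.72362 mol/L.

0.724 mol/L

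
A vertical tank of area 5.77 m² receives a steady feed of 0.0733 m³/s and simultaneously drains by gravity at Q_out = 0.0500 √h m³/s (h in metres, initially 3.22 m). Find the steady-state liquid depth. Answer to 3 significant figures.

A dh/dt = Q_in − 0.0500 √h. Steady state requires inflow = outflow:
Q_in = 0.0500 √h_ss ⇒ √h_ss = 0.0733/0.0500 = 1.4660.
h_ss = 1.4660² = 2.1492 m. (Since h₀ = 3.22 m > h_ss, the level will fall toward this value.)

2.15 m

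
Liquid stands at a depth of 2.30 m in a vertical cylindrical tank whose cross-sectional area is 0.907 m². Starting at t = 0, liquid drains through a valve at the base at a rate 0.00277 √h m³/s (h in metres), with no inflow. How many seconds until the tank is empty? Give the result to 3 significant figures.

993 s

A dh/dt = −Q_out = −0.00277 √h.
∫ h^(−1/2) dh = −(0.00277/A) ∫ dt, giving 2√h = 2√h₀ − (0.00277/A) t.
Tank is empty when √h = 0: t_empty = 2A√h₀/0.00277.
t_empty = 2·0.907·√2.30/0.00277 = 1.8140·1.5166/0.00277 = 993.17 s.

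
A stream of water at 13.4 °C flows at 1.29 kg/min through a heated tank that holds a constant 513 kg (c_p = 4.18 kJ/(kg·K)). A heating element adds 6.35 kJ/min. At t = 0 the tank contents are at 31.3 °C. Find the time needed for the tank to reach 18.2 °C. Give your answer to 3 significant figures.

Energy balance: M c_p dT/dt = ṁ c_p (T_in − T) + 6.35.
τ = M/ṁ = 397.67 min; T_ss = T_in + Q̇/(ṁ c_p) = 14.578 °C.
T(t) = T_ss + (T₀ − T_ss) e^(−t/τ). Set T = 18.2:
e^(−t/τ) = (18.2 − 14.578)/(31.3 − 14.578) = 0.21662
t = −397.67 · ln(0.21662) = 608.29 min.

608 min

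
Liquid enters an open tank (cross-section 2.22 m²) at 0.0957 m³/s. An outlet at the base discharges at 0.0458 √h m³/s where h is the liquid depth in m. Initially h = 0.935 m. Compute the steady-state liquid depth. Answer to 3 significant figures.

Volume balance on the tank: A dh/dt = Q_in − 0.0458 √h. At steady state dh/dt = 0:
Q_in = 0.0458 √h_ss ⇒ √h_ss = 0.0957/0.0458 = 2.0895.
h_ss = 2.0895² = 4.3661 m. (Since h₀ = 0.935 m < h_ss, the level will rise toward this value.)

4.37 m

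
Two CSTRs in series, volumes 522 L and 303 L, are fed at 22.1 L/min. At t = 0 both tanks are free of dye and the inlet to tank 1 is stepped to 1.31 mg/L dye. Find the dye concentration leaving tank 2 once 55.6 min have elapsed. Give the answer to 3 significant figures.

1.04 mg/L

Time constants: τᵢ = Vᵢ/Q for each well-mixed tank.
τ₁ = 522/22.1 = 23.620 min; τ₂ = 303/22.1 = 13.710 min.
Tank 1: C₁ = C_in(1 − e^(−t/τ₁)). Tank 2 (τ₁ ≠ τ₂): C₂ = C_in[1 − (τ₁ e^(−t/τ₁) − τ₂ e^(−t/τ₂))/(τ₁ − τ₂)].
At t = 55.6: e^(−t/τ₁) = 0.094994, e^(−t/τ₂) = 0.017330.
C₂ = 1.31·[1 − (23.620·0.094994 − 13.710·0.017330)/(9.9095)] = 1.31·0.79755 = 1.0448 mg/L.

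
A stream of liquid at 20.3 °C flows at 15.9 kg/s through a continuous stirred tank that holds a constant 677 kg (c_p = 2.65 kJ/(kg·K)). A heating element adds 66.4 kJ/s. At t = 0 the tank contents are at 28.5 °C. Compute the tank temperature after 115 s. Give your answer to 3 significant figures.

22.3 °C

M c_p dT/dt = ṁ c_p (T_in − T) + Q̇.
τ = M/ṁ = 42.579 s; T_ss = T_in + Q̇/(ṁ c_p) = 20.3 + 66.4/(15.9·2.65) = 21.876 °C.
T approaches T_ss exponentially: T(t) = T_ss + (T₀ − T_ss) e^(−t/τ).
T(115) = 21.876 + (6.6241)·e^(−115/42.579) = 21.876 + (6.6241)·0.067146 = 22.321 °C.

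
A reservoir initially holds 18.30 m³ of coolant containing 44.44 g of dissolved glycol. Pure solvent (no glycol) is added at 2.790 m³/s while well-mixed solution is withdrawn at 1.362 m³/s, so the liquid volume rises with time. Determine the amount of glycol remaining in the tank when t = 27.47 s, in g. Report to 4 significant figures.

14.91 g

Let m(t) be the amount of glycol. Volume: V(t) = V₀ + (Q_in − Q_out) t = 18.30 + 1.42800 t; V(27.47) = 57.5272 m³.
No glycol enters, so dm/dt = −Q_out · (m/V).
dm/m = −Q_out dt/(V₀ + 1.42800 t); integrating gives ln(m/m₀) = −(Q_out/(Q_in−Q_out)) ln(V/V₀).
m = m₀ (V₀/V)^(Q_out/(Q_in−Q_out)) = 44.44 × (18.30/57.5272)^(0.953782) = 14.9054 g.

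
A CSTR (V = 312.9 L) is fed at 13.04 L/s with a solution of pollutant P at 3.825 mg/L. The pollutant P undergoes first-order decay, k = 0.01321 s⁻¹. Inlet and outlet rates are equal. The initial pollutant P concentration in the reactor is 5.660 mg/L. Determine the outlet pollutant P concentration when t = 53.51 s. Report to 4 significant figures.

3.051 mg/L

Accumulation = in − out − consumed: V dC/dt = Q C_in − Q C − k V C.
dC/dt = (Q/V) C_in − (Q/V + k) C; effective rate a = Q/V + k = 0.0416747 + 0.01321 = 0.0548847 s⁻¹.
C_ss = Q C_in/(Q + kV) = 2.90437 mg/L; C(t) = C_ss + (C₀ − C_ss) e^(−a t).
C(53.51) = 2.90437 + (2.75563)·e^(−0.0548847·53.51) = 2.90437 + (2.75563)·0.0530310 = 3.05051 mg/L.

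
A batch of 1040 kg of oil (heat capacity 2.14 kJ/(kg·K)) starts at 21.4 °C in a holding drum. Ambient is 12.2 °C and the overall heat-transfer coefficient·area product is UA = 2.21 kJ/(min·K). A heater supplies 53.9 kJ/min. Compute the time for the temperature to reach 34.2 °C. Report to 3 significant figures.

Lumped-capacitance energy balance: M c_p dT/dt = UA(T_amb − T) + Q̇.
τ = M c_p/UA = 1007.1 min; T_ss = T_amb + Q̇/UA = 12.2 + 53.9/2.21 = 36.589 °C.
T(t) = T_ss + (T₀ − T_ss)e^(−t/τ); set T = 34.2:
t = −τ ln[(T − T_ss)/(T₀ − T_ss)] = −1007.1 · ln(0.15729) = 1862.7 min.

1860 min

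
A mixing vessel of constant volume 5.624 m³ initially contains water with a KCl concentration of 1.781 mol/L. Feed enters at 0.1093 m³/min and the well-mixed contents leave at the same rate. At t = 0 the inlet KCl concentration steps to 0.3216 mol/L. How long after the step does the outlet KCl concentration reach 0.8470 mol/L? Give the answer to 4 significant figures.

Accumulation = in − out for the solute gives V dC/dt = Q(C_in − C), so τ = V/Q = 51.4547 min.
C(t) = C_in + (C₀ − C_in) e^(−t/τ). Set C = 0.8470 and solve for t:
e^(−t/τ) = (C − C_in)/(C₀ − C_in) = (0.8470 − 0.3216)/(1.781 − 0.3216) = 0.360011
t = −τ ln(…) = 51.4547 × 1.02162 = 52.5672 min.

52.57 min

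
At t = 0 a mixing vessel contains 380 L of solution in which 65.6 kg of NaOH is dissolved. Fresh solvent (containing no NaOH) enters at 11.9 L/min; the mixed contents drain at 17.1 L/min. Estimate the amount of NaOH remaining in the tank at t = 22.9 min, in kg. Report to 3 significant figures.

Let m(t) be the amount of NaOH. Volume: V(t) = V₀ + (Q_in − Q_out) t = 380 − 5.2000 t; V(22.9) = 260.92 L.
No NaOH enters, so dm/dt = −Q_out · (m/V).
Separate: dm/m = −Q_out dt/V(t) ⇒ ln(m/m₀) = −(Q_out/(Q_in−Q_out)) ln(V/V₀).
m = m₀ (V₀/V)^(Q_out/(Q_in−Q_out)) = 65.6 × (380/260.92)^(-3.2885) = 19.054 kg.

19.1 kg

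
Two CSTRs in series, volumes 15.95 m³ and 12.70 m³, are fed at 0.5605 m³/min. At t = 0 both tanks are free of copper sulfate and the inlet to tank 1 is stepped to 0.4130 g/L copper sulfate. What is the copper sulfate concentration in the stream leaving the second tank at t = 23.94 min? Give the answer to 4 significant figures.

0.1002 g/L

Time constants: τᵢ = Vᵢ/Q for each well-mixed tank.
τ₁ = 15.95/0.5605 = 28.4567 min; τ₂ = 12.70/0.5605 = 22.6583 min.
Tank 1: C₁ = C_in(1 − e^(−t/τ₁)). Tank 2 (τ₁ ≠ τ₂): C₂ = C_in[1 − (τ₁ e^(−t/τ₁) − τ₂ e^(−t/τ₂))/(τ₁ − τ₂)].
At t = 23.94: e^(−t/τ₁) = 0.431160, e^(−t/τ₂) = 0.347648.
C₂ = 0.4130·[1 − (28.4567·0.431160 − 22.6583·0.347648)/(5.79839)] = 0.4130·0.242503 = 0.100154 g/L.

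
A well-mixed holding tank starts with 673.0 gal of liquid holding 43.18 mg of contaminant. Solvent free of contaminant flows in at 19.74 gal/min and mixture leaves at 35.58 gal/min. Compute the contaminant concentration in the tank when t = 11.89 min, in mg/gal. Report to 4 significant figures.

0.04262 mg/gal

Let m(t) be the amount of contaminant. Volume: V(t) = V₀ + (Q_in − Q_out) t = 673.0 − 15.8400 t; V(11.89) = 484.662 gal.
Solute balance: dm/dt = 0 − Q_out C = −Q_out m/V(t).
dm/m = −Q_out dt/(V₀ − 15.8400 t); integrating gives ln(m/m₀) = −(Q_out/(Q_in−Q_out)) ln(V/V₀).
m = m₀ (V₀/V)^(Q_out/(Q_in−Q_out)) = 43.18 × (673.0/484.662)^(-2.24621) = 20.6551 mg.
C = m/V = 20.6551/484.662 = 0.0426175 mg/gal.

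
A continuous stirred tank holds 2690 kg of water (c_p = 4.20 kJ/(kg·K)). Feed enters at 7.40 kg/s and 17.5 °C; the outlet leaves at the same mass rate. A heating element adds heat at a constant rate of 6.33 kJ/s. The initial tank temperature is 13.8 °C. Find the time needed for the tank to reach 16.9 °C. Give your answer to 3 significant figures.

M c_p dT/dt = ṁ c_p (T_in − T) + Q̇.
τ = M/ṁ = 363.51 s; T_ss = T_in + Q̇/(ṁ c_p) = 17.704 °C.
T(t) = T_ss + (T₀ − T_ss) e^(−t/τ). Set T = 16.9:
e^(−t/τ) = (16.9 − 17.704)/(13.8 − 17.704) = 0.20588
t = −363.51 · ln(0.20588) = 574.53 s.

575 s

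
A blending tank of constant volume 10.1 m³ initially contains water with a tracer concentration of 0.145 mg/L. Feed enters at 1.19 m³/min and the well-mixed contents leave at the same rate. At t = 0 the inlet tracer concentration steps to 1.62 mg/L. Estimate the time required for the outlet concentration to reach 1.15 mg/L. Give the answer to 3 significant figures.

Species balance: V dC/dt = Q(C_in − C) ⇒ τ = V/Q = 8.4874 min.
C(t) = C_in + (C₀ − C_in) e^(−t/τ). Set C = 1.15 and solve for t:
e^(−t/τ) = (C − C_in)/(C₀ − C_in) = (1.15 − 1.62)/(0.145 − 1.62) = 0.31864
t = −τ ln(…) = 8.4874 × 1.1437 = 9.7069 min.

9.71 min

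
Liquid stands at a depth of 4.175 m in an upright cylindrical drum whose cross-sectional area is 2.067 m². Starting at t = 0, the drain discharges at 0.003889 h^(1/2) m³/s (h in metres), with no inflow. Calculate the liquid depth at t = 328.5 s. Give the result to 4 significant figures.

3.008 m

Volume balance on the tank: A dh/dt = −0.003889 √h.
∫ h^(−1/2) dh = −(0.003889/A) ∫ dt, giving 2√h = 2√h₀ − (0.003889/A) t.
√h = √4.175 − 0.003889·328.5/(2·2.067) = 2.04328 − 0.309032 = 1.73425.
h = 1.73425² = 3.00762 m.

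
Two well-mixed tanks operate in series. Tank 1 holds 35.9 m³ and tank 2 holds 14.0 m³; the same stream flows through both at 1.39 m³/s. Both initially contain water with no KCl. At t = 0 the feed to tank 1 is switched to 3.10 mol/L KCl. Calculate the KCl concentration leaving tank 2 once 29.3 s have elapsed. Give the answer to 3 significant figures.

1.57 mol/L

Time constants: τᵢ = Vᵢ/Q for each well-mixed tank.
τ₁ = 35.9/1.39 = 25.827 s; τ₂ = 14.0/1.39 = 10.072 s.
Tank 1: C₁ = C_in(1 − e^(−t/τ₁)). Tank 2 (τ₁ ≠ τ₂): C₂ = C_in[1 − (τ₁ e^(−t/τ₁) − τ₂ e^(−t/τ₂))/(τ₁ − τ₂)].
At t = 29.3: e^(−t/τ₁) = 0.32160, e^(−t/τ₂) = 0.054526.
C₂ = 3.10·[1 − (25.827·0.32160 − 10.072·0.054526)/(15.755)] = 3.10·0.50767 = 1.5738 mol/L.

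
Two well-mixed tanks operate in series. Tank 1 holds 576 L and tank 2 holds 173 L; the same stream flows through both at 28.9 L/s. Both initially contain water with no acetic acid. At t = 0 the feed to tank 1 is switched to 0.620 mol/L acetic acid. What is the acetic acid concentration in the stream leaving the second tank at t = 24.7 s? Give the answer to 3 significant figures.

Species balance on tank i: dCᵢ/dt = (Cᵢ₋₁ − Cᵢ)/τᵢ with τᵢ = Vᵢ/Q.
τ₁ = 576/28.9 = 19.931 s; τ₂ = 173/28.9 = 5.9862 s.
Solving the cascade with C₁(0)=C₂(0)=0 gives C₂(t) = C_in[1 − (τ₁ e^(−t/τ₁) − τ₂ e^(−t/τ₂))/(τ₁ − τ₂)].
At t = 24.7: e^(−t/τ₁) = 0.28959, e^(−t/τ₂) = 0.016144.
C₂ = 0.620·[1 − (19.931·0.28959 − 5.9862·0.016144)/(13.945)] = 0.620·0.59302 = 0.36768 mol/L.

0.368 mol/L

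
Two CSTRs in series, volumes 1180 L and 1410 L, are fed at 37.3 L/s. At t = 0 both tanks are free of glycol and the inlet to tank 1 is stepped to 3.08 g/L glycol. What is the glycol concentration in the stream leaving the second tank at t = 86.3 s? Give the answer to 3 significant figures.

Time constants: τᵢ = Vᵢ/Q for each well-mixed tank.
τ₁ = 1180/37.3 = 31.635 s; τ₂ = 1410/37.3 = 37.802 s.
Solving the cascade with C₁(0)=C₂(0)=0 gives C₂(t) = C_in[1 − (τ₁ e^(−t/τ₁) − τ₂ e^(−t/τ₂))/(τ₁ − τ₂)].
At t = 86.3: e^(−t/τ₁) = 0.065353, e^(−t/τ₂) = 0.10198.
C₂ = 3.08·[1 − (31.635·0.065353 − 37.802·0.10198)/(-6.1662)] = 3.08·0.71010 = 2.1871 g/L.

2.19 g/L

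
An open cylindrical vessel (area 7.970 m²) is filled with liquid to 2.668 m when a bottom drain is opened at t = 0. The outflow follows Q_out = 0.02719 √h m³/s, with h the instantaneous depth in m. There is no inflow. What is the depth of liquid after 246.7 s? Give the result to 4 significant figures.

A dh/dt = −Q_out = −0.02719 √h.
Separate and integrate: 2(√h − √h₀) = −(0.02719/A) t.
√h = √2.668 − 0.02719·246.7/(2·7.970) = 1.63340 − 0.420814 = 1.21259.
h = 1.21259² = 1.47037 m.

1.470 m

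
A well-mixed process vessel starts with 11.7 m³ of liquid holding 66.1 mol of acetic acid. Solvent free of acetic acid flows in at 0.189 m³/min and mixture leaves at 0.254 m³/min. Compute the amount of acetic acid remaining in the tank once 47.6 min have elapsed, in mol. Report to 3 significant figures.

Let m(t) be the amount of acetic acid. Volume: V(t) = V₀ + (Q_in − Q_out) t = 11.7 − 0.065000 t; V(47.6) = 8.6060 m³.
Species balance (pure solvent in): dm/dt = −Q_out · m/V(t).
dm/m = −Q_out dt/(V₀ − 0.065000 t); integrating gives ln(m/m₀) = −(Q_out/(Q_in−Q_out)) ln(V/V₀).
m = m₀ (V₀/V)^(Q_out/(Q_in−Q_out)) = 66.1 × (11.7/8.6060)^(-3.9077) = 19.906 mol.

19.9 mol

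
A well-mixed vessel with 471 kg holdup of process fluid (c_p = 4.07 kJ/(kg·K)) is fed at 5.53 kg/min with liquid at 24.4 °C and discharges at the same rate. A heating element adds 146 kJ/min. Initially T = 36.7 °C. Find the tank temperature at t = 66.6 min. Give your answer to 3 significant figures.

33.5 °C

M c_p dT/dt = ṁ c_p (T_in − T) + Q̇.
τ = M/ṁ = 85.172 min; T_ss = T_in + Q̇/(ṁ c_p) = 24.4 + 146/(5.53·4.07) = 30.887 °C.
T approaches T_ss exponentially: T(t) = T_ss + (T₀ − T_ss) e^(−t/τ).
T(66.6) = 30.887 + (5.8132)·e^(−66.6/85.172) = 30.887 + (5.8132)·0.45751 = 33.546 °C.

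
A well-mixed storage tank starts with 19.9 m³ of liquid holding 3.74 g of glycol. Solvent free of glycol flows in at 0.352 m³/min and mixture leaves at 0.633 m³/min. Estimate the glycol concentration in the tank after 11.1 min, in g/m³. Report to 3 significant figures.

Total volume: dV/dt = Q_in − Q_out = -0.28100 m³/min, so V(t) = 19.9 − 0.28100 t and V(11.1) = 16.781 m³.
Species balance (pure solvent in): dm/dt = −Q_out · m/V(t).
Separate: dm/m = −Q_out dt/V(t) ⇒ ln(m/m₀) = −(Q_out/(Q_in−Q_out)) ln(V/V₀).
m = m₀ (V₀/V)^(Q_out/(Q_in−Q_out)) = 3.74 × (19.9/16.781)^(-2.2527) = 2.5474 g.
C = m/V = 2.5474/16.781 = 0.15180 g/m³.

0.152 g/m³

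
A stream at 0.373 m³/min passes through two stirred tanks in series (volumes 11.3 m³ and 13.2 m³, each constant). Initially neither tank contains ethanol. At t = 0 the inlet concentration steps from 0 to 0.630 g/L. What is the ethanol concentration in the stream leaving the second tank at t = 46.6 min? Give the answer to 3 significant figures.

Species balance on tank i: dCᵢ/dt = (Cᵢ₋₁ − Cᵢ)/τᵢ with τᵢ = Vᵢ/Q.
τ₁ = 11.3/0.373 = 30.295 min; τ₂ = 13.2/0.373 = 35.389 min.
Tank 1: C₁ = C_in(1 − e^(−t/τ₁)). Tank 2 (τ₁ ≠ τ₂): C₂ = C_in[1 − (τ₁ e^(−t/τ₁) − τ₂ e^(−t/τ₂))/(τ₁ − τ₂)].
At t = 46.6: e^(−t/τ₁) = 0.21476, e^(−t/τ₂) = 0.26799.
C₂ = 0.630·[1 − (30.295·0.21476 − 35.389·0.26799)/(-5.0938)] = 0.630·0.41545 = 0.26174 g/L.

0.262 g/L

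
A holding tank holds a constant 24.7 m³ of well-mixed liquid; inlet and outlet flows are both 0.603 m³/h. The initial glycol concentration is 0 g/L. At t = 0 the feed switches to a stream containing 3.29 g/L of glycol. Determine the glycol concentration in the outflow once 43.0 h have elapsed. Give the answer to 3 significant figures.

2.14 g/L

Mass balance on the solute (V constant): V dC/dt = Q(C_in − C).
So dC/dt = (C_in − C)/τ with τ = V/Q = 24.7/0.603 = 40.962 h.
Solution: C(t) = C_in + (C₀ − C_in) e^(−t/τ).
C(43.0) = 3.29 + (0 − 3.29)·e^(−43.0/40.962) = 3.29 + (-3.2900)·0.35002 = 2.1384 g/L.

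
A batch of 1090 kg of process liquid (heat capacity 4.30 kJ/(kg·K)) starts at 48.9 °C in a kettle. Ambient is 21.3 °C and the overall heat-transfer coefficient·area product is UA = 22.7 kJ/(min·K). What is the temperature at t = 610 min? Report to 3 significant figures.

22.7 °C

Lumped-capacitance energy balance: M c_p dT/dt = UA(T_amb − T).
dT/dt = (T_ss − T)/τ with T_ss = T_amb = 21.300 °C, τ = M c_p/UA = 1090·4.30/22.7 = 206.48 min.
T approaches T_ss exponentially: T(t) = T_ss + (T₀ − T_ss) e^(−t/τ).
T(610) = 21.300 + (27.600)·0.052113 = 22.738 °C.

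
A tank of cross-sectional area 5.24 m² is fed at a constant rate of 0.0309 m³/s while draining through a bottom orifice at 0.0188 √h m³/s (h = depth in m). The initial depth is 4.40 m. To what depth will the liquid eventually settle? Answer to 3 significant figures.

2.70 m

Level balance: A dh/dt = 0.0309 − 0.0188 √h. Setting dh/dt = 0:
Q_in = 0.0188 √h_ss ⇒ √h_ss = 0.0309/0.0188 = 1.6436.
h_ss = 1.6436² = 2.7015 m. (Since h₀ = 4.40 m > h_ss, the level will fall toward this value.)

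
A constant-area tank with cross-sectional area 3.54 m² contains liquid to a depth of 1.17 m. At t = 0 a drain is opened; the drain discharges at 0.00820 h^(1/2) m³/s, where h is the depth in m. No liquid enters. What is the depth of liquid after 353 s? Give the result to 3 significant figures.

0.453 m

Accumulation of liquid (constant cross-section A): A dh/dt = −0.00820 √h.
This is separable: 2 d(√h)/dt = −0.00820/A, so √h = √h₀ − (0.00820/(2A)) t.
√h = √1.17 − 0.00820·353/(2·3.54) = 1.0817 − 0.40884 = 0.67282.
h = 0.67282² = 0.45269 m.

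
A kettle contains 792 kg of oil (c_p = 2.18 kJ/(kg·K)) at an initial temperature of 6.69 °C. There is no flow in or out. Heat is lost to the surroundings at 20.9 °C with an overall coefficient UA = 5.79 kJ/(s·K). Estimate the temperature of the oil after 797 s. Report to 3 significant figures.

19.9 °C

Lumped-capacitance energy balance: M c_p dT/dt = UA(T_amb − T).
dT/dt = (T_ss − T)/τ with T_ss = T_amb = 20.900 °C, τ = M c_p/UA = 792·2.18/5.79 = 298.20 s.
This is linear first-order; T(t) = T_ss + (T₀ − T_ss) e^(−t/τ).
T(797) = 20.900 + (-14.210)·0.069063 = 19.919 °C.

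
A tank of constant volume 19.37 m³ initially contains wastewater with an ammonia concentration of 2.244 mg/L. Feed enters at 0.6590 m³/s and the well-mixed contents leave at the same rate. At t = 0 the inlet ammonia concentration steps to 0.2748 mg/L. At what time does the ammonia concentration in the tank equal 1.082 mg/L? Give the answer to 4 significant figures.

Species balance: V dC/dt = Q(C_in − C) ⇒ τ = V/Q = 29.3930 s.
C(t) = C_in + (C₀ − C_in) e^(−t/τ). Set C = 1.082 and solve for t:
e^(−t/τ) = (C − C_in)/(C₀ − C_in) = (1.082 − 0.2748)/(2.244 − 0.2748) = 0.409913
t = −τ ln(…) = 29.3930 × 0.891811 = 26.2130 s.

26.21 s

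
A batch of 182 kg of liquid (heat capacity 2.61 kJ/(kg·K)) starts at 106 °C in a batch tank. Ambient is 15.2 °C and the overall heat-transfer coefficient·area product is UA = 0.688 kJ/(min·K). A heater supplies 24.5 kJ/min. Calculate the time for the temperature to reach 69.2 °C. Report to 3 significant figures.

759 min

Lumped-capacitance energy balance: M c_p dT/dt = UA(T_amb − T) + Q̇.
τ = M c_p/UA = 690.44 min; T_ss = T_amb + Q̇/UA = 15.2 + 24.5/0.688 = 50.810 °C.
T(t) = T_ss + (T₀ − T_ss)e^(−t/τ); set T = 69.2:
t = −τ ln[(T − T_ss)/(T₀ − T_ss)] = −690.44 · ln(0.33321) = 758.78 min.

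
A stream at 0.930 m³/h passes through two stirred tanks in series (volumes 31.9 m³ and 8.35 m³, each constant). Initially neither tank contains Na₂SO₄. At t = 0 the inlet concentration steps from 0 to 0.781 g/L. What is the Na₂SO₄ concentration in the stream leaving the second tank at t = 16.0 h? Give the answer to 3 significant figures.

Each tank obeys Vᵢ dCᵢ/dt = Q(Cᵢ₋₁ − Cᵢ), so τᵢ = Vᵢ/Q.
τ₁ = 31.9/0.930 = 34.301 h; τ₂ = 8.35/0.930 = 8.9785 h.
Tank 1: C₁ = C_in(1 − e^(−t/τ₁)). Tank 2 (τ₁ ≠ τ₂): C₂ = C_in[1 − (τ₁ e^(−t/τ₁) − τ₂ e^(−t/τ₂))/(τ₁ − τ₂)].
At t = 16.0: e^(−t/τ₁) = 0.62722, e^(−t/τ₂) = 0.16830.
C₂ = 0.781·[1 − (34.301·0.62722 − 8.9785·0.16830)/(25.323)] = 0.781·0.21006 = 0.16406 g/L.

0.164 g/L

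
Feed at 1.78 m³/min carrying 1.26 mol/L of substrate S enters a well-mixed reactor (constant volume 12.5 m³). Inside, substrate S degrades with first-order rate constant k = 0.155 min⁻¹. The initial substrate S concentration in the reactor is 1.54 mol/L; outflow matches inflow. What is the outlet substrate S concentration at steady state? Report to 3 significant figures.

Accumulation = in − out − consumed: V dC/dt = Q C_in − Q C − k V C.
At steady state: 0 = Q C_in − (Q + kV) C_ss, so C_ss = Q C_in/(Q + kV).
C_ss = 1.78·1.26/(1.78 + 0.155·12.5) = 2.2428/3.7175 = 0.60331 mol/L.

0.603 mol/L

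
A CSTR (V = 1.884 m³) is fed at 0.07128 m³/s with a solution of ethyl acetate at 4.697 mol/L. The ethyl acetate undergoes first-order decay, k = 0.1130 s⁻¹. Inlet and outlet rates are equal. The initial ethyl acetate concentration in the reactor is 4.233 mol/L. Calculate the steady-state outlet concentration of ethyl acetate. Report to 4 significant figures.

Accumulation = in − out − consumed: V dC/dt = Q C_in − Q C − k V C.
At steady state: 0 = Q C_in − (Q + kV) C_ss, so C_ss = Q C_in/(Q + kV).
C_ss = 0.07128·4.697/(0.07128 + 0.1130·1.884) = 0.334802/0.284172 = 1.17817 mol/L.

1.178 mol/L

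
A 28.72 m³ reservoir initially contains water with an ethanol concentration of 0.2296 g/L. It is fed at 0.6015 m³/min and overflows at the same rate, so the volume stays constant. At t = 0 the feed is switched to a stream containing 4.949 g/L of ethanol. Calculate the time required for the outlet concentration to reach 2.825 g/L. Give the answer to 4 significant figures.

Species balance on the tank: V dC/dt = Q(C_in − C), so τ = V/Q = 47.7473 min.
C(t) = C_in + (C₀ − C_in) e^(−t/τ). Set C = 2.825 and solve for t:
e^(−t/τ) = (C − C_in)/(C₀ − C_in) = (2.825 − 4.949)/(0.2296 − 4.949) = 0.450057
t = −τ ln(…) = 47.7473 × 0.798381 = 38.1205 min.

38.12 min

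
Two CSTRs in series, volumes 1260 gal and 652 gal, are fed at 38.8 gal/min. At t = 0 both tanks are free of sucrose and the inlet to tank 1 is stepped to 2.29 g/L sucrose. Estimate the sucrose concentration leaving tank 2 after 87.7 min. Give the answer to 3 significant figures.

1.98 g/L

Time constants: τᵢ = Vᵢ/Q for each well-mixed tank.
τ₁ = 1260/38.8 = 32.474 min; τ₂ = 652/38.8 = 16.804 min.
Solving the cascade with C₁(0)=C₂(0)=0 gives C₂(t) = C_in[1 − (τ₁ e^(−t/τ₁) − τ₂ e^(−t/τ₂))/(τ₁ − τ₂)].
At t = 87.7: e^(−t/τ₁) = 0.067165, e^(−t/τ₂) = 0.0054130.
C₂ = 2.29·[1 − (32.474·0.067165 − 16.804·0.0054130)/(15.670)] = 2.29·0.86661 = 1.9845 g/L.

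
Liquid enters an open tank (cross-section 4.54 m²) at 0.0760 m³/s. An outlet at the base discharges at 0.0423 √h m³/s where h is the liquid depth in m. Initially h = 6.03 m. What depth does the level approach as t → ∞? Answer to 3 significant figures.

A dh/dt = Q_in − 0.0423 √h. Steady state requires inflow = outflow:
Q_in = 0.0423 √h_ss ⇒ √h_ss = 0.0760/0.0423 = 1.7967.
h_ss = 1.7967² = 3.2281 m. (Since h₀ = 6.03 m > h_ss, the level will fall toward this value.)

3.23 m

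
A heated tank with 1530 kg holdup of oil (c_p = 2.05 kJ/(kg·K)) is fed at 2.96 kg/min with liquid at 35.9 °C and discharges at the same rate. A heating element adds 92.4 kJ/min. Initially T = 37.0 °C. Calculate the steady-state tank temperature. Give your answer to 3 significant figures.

51.1 °C

M c_p dT/dt = ṁ c_p (T_in − T) + Q̇.
At steady state dT/dt = 0 ⇒ T_ss = T_in + Q̇/(ṁ c_p) = 35.9 + 92.4/(2.96·2.05) = 51.127 °C.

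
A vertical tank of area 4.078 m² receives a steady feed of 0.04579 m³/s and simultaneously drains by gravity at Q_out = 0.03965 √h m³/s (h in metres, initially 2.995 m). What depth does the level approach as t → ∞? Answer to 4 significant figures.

1.334 m

A dh/dt = Q_in − 0.03965 √h. Steady state requires inflow = outflow:
Q_in = 0.03965 √h_ss ⇒ √h_ss = 0.04579/0.03965 = 1.15485.
h_ss = 1.15485² = 1.33369 m. (Since h₀ = 2.995 m > h_ss, the level will fall toward this value.)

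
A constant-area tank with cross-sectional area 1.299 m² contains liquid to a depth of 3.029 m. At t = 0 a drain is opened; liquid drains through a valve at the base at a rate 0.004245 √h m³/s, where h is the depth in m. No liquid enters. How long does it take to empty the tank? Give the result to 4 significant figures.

With no inflow, A dh/dt = −0.004245 √h.
Separate and integrate: 2(√h − √h₀) = −(0.004245/A) t.
Set h = 0: 2√h₀ = (0.004245/A) t_empty ⇒ t_empty = 2A√h₀/0.004245.
t_empty = 2·1.299·√3.029/0.004245 = 2.59800·1.74040/0.004245 = 1065.15 s.

1065 s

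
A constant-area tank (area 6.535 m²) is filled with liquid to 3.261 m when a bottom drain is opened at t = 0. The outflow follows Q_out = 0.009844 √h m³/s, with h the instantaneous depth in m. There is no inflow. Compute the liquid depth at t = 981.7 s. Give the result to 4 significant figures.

A dh/dt = −Q_out = −0.009844 √h.
∫ h^(−1/2) dh = −(0.009844/A) ∫ dt, giving 2√h = 2√h₀ − (0.009844/A) t.
√h = √3.261 − 0.009844·981.7/(2·6.535) = 1.80582 − 0.739392 = 1.06643.
h = 1.06643² = 1.13728 m.

1.137 m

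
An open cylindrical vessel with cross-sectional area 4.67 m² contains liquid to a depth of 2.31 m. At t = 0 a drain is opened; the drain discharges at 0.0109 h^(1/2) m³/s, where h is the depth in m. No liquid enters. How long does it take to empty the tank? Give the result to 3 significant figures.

With no inflow, A dh/dt = −0.0109 √h.
∫ h^(−1/2) dh = −(0.0109/A) ∫ dt, giving 2√h = 2√h₀ − (0.0109/A) t.
Tank is empty when √h = 0: t_empty = 2A√h₀/0.0109.
t_empty = 2·4.67·√2.31/0.0109 = 9.3400·1.5199/0.0109 = 1302.3 s.

1300 s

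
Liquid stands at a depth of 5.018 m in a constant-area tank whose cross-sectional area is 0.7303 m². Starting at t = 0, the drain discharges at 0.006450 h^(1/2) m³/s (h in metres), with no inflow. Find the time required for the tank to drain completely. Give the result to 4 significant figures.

507.3 s

A dh/dt = −Q_out = −0.006450 √h.
Separate and integrate: 2(√h − √h₀) = −(0.006450/A) t.
Tank is empty when √h = 0: t_empty = 2A√h₀/0.006450.
t_empty = 2·0.7303·√5.018/0.006450 = 1.46060·2.24009/0.006450 = 507.267 s.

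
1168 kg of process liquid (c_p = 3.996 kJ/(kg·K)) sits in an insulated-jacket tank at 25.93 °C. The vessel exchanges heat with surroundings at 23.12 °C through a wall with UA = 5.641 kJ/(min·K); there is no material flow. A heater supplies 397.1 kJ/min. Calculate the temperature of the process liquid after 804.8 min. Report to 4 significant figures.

67.96 °C

Unsteady energy balance on the tank contents: M c_p dT/dt = −UA(T − T_amb) + Q̇.
dT/dt = (T_ss − T)/τ with T_ss = T_amb + Q̇/UA = 23.12 + 397.1/5.641 = 93.5153 °C, τ = M c_p/UA = 1168·3.996/5.641 = 827.394 min.
This is linear first-order; T(t) = T_ss + (T₀ − T_ss) e^(−t/τ).
T(804.8) = 93.5153 + (-67.5853)·0.378064 = 67.9638 °C.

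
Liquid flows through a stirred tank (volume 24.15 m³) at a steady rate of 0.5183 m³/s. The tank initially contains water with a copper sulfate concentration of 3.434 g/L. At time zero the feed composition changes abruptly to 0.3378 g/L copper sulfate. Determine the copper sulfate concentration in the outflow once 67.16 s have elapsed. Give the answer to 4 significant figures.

1.070 g/L

Species balance on the tank: V dC/dt = Q(C_in − C).
So dC/dt = (C_in − C)/τ with τ = V/Q = 24.15/0.5183 = 46.5946 s.
C approaches C_in exponentially: C(t) = C_in + (C₀ − C_in) e^(−t/τ).
C(67.16) = 0.3378 + (3.434 − 0.3378)·e^(−67.16/46.5946) = 0.3378 + (3.09620)·0.236604 = 1.07037 g/L.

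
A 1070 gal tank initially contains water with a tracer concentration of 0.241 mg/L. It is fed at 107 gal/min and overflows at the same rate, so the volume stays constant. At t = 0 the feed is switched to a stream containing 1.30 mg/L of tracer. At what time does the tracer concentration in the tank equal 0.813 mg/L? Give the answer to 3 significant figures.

Species balance on the tank: V dC/dt = Q(C_in − C), so τ = V/Q = 10.000 min.
C(t) = C_in + (C₀ − C_in) e^(−t/τ). Set C = 0.813 and solve for t:
e^(−t/τ) = (C − C_in)/(C₀ − C_in) = (0.813 − 1.30)/(0.241 − 1.30) = 0.45987
t = −τ ln(…) = 10.000 × 0.77682 = 7.7682 min.

7.77 min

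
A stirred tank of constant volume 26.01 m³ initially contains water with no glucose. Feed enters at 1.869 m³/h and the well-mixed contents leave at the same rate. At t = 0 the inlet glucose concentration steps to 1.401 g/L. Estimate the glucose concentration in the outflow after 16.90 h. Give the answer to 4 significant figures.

Species balance on the tank: V dC/dt = Q(C_in − C).
Rewrite as dC/dt + C/τ = C_in/τ, τ = V/Q = 13.9165 h.
Solution: C(t) = C_in + (C₀ − C_in) e^(−t/τ).
C(16.90) = 1.401 + (0 − 1.401)·e^(−16.90/13.9165) = 1.401 + (-1.40100)·0.296893 = 0.985053 g/L.

0.9851 g/L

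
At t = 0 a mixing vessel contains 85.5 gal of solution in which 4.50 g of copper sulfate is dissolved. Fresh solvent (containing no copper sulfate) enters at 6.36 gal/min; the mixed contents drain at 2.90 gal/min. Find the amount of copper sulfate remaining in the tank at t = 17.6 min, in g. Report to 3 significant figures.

2.87 g

Let m(t) be the amount of copper sulfate. Volume: V(t) = V₀ + (Q_in − Q_out) t = 85.5 + 3.4600 t; V(17.6) = 146.40 gal.
Solute balance: dm/dt = 0 − Q_out C = −Q_out m/V(t).
dm/m = −Q_out dt/(V₀ + 3.4600 t); integrating gives ln(m/m₀) = −(Q_out/(Q_in−Q_out)) ln(V/V₀).
m = m₀ (V₀/V)^(Q_out/(Q_in−Q_out)) = 4.50 × (85.5/146.40)^(0.83815) = 2.8672 g.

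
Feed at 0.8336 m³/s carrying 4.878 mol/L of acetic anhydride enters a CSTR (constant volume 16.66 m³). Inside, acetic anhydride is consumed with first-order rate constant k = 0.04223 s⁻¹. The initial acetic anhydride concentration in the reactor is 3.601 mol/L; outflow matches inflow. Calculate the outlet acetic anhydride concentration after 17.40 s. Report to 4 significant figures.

V dC/dt = Q(C_in − C) − k V C.
This is linear with rate a = Q/V + k = 0.0922660 s⁻¹.
C_ss = Q C_in/(Q + kV) = 2.64535 mol/L; C(t) = C_ss + (C₀ − C_ss) e^(−a t).
C(17.40) = 2.64535 + (0.955652)·e^(−0.0922660·17.40) = 2.64535 + (0.955652)·0.200803 = 2.83725 mol/L.

2.837 mol/L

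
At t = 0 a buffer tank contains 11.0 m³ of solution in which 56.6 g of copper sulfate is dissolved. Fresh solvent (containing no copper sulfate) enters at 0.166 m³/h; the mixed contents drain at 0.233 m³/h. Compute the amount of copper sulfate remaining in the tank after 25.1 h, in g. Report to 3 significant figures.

Total volume: dV/dt = Q_in − Q_out = -0.067000 m³/h, so V(t) = 11.0 − 0.067000 t and V(25.1) = 9.3183 m³.
No copper sulfate enters, so dm/dt = −Q_out · (m/V).
dm/m = −Q_out dt/(V₀ − 0.067000 t); integrating gives ln(m/m₀) = −(Q_out/(Q_in−Q_out)) ln(V/V₀).
m = m₀ (V₀/V)^(Q_out/(Q_in−Q_out)) = 56.6 × (11.0/9.3183)^(-3.4776) = 31.786 g.

31.8 g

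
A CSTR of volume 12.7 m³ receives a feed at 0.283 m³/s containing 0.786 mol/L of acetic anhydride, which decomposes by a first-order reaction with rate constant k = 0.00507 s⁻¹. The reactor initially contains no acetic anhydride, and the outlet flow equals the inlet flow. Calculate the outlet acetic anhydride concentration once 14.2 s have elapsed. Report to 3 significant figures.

Species balance: V dC/dt = Q C_in − Q C − k V C.
dC/dt = (Q/V) C_in − (Q/V + k) C; effective rate a = Q/V + k = 0.022283 + 0.00507 = 0.027353 s⁻¹.
C_ss = Q C_in/(Q + kV) = 0.64031 mol/L; C(t) = C_ss + (C₀ − C_ss) e^(−a t).
C(14.2) = 0.64031 + (-0.64031)·e^(−0.027353·14.2) = 0.64031 + (-0.64031)·0.67813 = 0.20610 mol/L.

0.206 mol/L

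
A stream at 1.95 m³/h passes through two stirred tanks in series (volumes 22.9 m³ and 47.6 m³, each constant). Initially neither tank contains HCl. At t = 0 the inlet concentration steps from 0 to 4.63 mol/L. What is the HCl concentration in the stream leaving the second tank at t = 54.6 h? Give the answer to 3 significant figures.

3.72 mol/L

Time constants: τᵢ = Vᵢ/Q for each well-mixed tank.
τ₁ = 22.9/1.95 = 11.744 h; τ₂ = 47.6/1.95 = 24.410 h.
Solving the cascade with C₁(0)=C₂(0)=0 gives C₂(t) = C_in[1 − (τ₁ e^(−t/τ₁) − τ₂ e^(−t/τ₂))/(τ₁ − τ₂)].
At t = 54.6: e^(−t/τ₁) = 0.0095679, e^(−t/τ₂) = 0.10680.
C₂ = 4.63·[1 − (11.744·0.0095679 − 24.410·0.10680)/(-12.667)] = 4.63·0.80305 = 3.7181 mol/L.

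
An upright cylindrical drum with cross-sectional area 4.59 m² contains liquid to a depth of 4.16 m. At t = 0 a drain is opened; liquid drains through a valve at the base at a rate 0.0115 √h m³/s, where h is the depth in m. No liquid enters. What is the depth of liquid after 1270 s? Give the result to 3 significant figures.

0.201 m

A dh/dt = −Q_out = −0.0115 √h.
This is separable: 2 d(√h)/dt = −0.0115/A, so √h = √h₀ − (0.0115/(2A)) t.
√h = √4.16 − 0.0115·1270/(2·4.59) = 2.0396 − 1.5910 = 0.44865.
h = 0.44865² = 0.20129 m.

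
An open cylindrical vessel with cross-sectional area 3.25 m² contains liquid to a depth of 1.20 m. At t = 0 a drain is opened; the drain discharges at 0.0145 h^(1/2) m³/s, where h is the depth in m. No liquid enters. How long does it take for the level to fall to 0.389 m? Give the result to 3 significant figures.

A dh/dt = −Q_out = −0.0145 √h.
∫ h^(−1/2) dh = −(0.0145/A) ∫ dt, giving 2√h = 2√h₀ − (0.0145/A) t.
t = 2A(√h₀ − √h)/0.0145 = 2·3.25·(√1.20 − √0.389)/0.0145
  = 6.5000 × (1.0954 − 0.62370) / 0.0145 = 211.47 s.

211 s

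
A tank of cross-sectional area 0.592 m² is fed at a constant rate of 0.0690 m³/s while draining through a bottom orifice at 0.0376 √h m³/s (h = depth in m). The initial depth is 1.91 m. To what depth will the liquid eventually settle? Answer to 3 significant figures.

Volume balance on the tank: A dh/dt = Q_in − 0.0376 √h. At steady state dh/dt = 0:
Q_in = 0.0376 √h_ss ⇒ √h_ss = 0.0690/0.0376 = 1.8351.
h_ss = 1.8351² = 3.3676 m. (Since h₀ = 1.91 m < h_ss, the level will rise toward this value.)

3.37 m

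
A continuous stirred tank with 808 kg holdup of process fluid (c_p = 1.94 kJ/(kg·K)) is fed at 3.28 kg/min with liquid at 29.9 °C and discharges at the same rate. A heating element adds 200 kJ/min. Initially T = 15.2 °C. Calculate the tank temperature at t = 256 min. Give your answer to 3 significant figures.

45.0 °C

M c_p dT/dt = ṁ c_p (T_in − T) + Q̇.
τ = M/ṁ = 246.34 min; T_ss = T_in + Q̇/(ṁ c_p) = 29.9 + 200/(3.28·1.94) = 61.331 °C.
Integrating: T(t) = T_ss + (T₀ − T_ss) e^(−t/τ).
T(256) = 61.331 + (-46.131)·e^(−256/246.34) = 61.331 + (-46.131)·0.35373 = 45.013 °C.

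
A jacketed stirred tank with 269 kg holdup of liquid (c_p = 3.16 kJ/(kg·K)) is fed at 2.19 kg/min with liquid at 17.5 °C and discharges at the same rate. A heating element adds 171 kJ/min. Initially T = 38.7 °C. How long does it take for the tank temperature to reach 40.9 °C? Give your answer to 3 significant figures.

121 min

Unsteady energy balance on the tank contents: M c_p dT/dt = ṁ c_p (T_in − T) + 171.
τ = M/ṁ = 122.83 min; T_ss = T_in + Q̇/(ṁ c_p) = 42.210 °C.
T(t) = T_ss + (T₀ − T_ss) e^(−t/τ). Set T = 40.9:
e^(−t/τ) = (40.9 − 42.210)/(38.7 − 42.210) = 0.37314
t = −122.83 · ln(0.37314) = 121.09 min.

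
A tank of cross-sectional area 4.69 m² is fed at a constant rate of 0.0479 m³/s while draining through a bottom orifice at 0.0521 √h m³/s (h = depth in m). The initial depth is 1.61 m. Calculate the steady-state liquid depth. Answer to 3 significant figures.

0.845 m

Level balance: A dh/dt = 0.0479 − 0.0521 √h. Setting dh/dt = 0:
Q_in = 0.0521 √h_ss ⇒ √h_ss = 0.0479/0.0521 = 0.91939.
h_ss = 0.91939² = 0.84527 m. (Since h₀ = 1.61 m > h_ss, the level will fall toward this value.)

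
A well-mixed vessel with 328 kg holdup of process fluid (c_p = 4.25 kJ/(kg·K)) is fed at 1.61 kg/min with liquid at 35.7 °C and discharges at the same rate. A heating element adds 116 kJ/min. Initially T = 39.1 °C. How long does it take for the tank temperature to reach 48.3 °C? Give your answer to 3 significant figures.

231 min

Energy balance: M c_p dT/dt = ṁ c_p (T_in − T) + 116.
τ = M/ṁ = 203.73 min; T_ss = T_in + Q̇/(ṁ c_p) = 52.653 °C.
T(t) = T_ss + (T₀ − T_ss) e^(−t/τ). Set T = 48.3:
e^(−t/τ) = (48.3 − 52.653)/(39.1 − 52.653) = 0.32118
t = −203.73 · ln(0.32118) = 231.39 min.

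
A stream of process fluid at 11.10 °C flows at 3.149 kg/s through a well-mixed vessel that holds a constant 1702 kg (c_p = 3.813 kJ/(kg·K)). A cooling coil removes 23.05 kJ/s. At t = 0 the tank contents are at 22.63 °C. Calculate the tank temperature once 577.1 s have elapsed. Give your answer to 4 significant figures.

13.80 °C

M c_p dT/dt = ṁ c_p (T_in − T) − Q̇.
Rearrange: dT/dt = (T_ss − T)/τ with τ = M/ṁ = 540.489 s and T_ss = T_in − Q̇/(ṁ c_p) = 9.18031 °C.
Solution: T(t) = T_ss + (T₀ − T_ss) e^(−t/τ).
T(577.1) = 9.18031 + (13.4497)·e^(−577.1/540.489) = 9.18031 + (13.4497)·0.343786 = 13.8041 °C.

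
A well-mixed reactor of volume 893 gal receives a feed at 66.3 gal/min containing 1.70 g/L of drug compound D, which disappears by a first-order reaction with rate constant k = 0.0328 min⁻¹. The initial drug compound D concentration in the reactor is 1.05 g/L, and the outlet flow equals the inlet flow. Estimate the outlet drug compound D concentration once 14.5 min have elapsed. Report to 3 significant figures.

1.15 g/L

Species balance: V dC/dt = Q C_in − Q C − k V C.
This is linear with rate a = Q/V + k = 0.10704 min⁻¹.
C_ss = Q C_in/(Q + kV) = 1.1791 g/L; C(t) = C_ss + (C₀ − C_ss) e^(−a t).
C(14.5) = 1.1791 + (-0.12909)·e^(−0.10704·14.5) = 1.1791 + (-0.12909)·0.21179 = 1.1518 g/L.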